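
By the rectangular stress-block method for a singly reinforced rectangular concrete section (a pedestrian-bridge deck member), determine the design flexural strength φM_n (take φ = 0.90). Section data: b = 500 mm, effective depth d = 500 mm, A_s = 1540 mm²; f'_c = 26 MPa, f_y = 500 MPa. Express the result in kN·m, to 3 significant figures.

T = A_s f_y = 1540 × 500 = 770000 N = 770 kN.
From C = T: a = T/(0.85 f'_c b) = 770000/(0.85 × 26 × 500) = 69.68 mm.
M_n = T(d − a/2) = 770 kN × (500 − 34.84) mm = 358.17 kN·m.
φM_n = 0.90 × 358.17 = 322.35 kN·m.

φM_n ≈ 322 kN·m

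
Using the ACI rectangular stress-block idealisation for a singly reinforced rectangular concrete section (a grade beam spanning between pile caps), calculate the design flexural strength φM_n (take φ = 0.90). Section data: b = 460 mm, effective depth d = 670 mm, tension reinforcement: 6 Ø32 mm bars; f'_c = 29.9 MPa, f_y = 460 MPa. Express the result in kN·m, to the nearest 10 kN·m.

A_s = 6 × 804 = 4824 mm².
T = A_s f_y = 4824 × 460 = 2219040 N = 2219.04 kN.
From C = T: a = T/(0.85 f'_c b) = 2219040/(0.85 × 29.9 × 460) = 189.81 mm.
M_n = T(d − a/2) = 2219.04 kN × (670 − 94.905) mm = 1276.16 kN·m.
φM_n = 0.90 × 1276.16 = 1148.54 kN·m.

φM_n ≈ 1150 kN·m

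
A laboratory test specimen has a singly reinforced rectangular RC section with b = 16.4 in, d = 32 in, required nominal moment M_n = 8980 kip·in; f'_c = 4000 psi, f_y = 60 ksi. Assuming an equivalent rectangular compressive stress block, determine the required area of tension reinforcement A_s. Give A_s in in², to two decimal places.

From M_n = 0.85 f'_c a b (d − a/2):
a = d − √(d² − 2M_n/(0.85 f'_c b)) = 32 − √(32² − 2 × 8980/(0.85 × 4 × 16.4)) = 5.507 in.
A_s = 0.85 f'_c a b / f_y = 0.85 × 4 × 5.507 × 16.4 / 60 = 5.118 in².

A_s ≈ 5.12 in²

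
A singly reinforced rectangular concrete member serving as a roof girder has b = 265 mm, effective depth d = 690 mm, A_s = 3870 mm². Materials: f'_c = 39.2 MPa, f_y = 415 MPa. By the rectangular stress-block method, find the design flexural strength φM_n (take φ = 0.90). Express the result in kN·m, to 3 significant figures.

T = A_s f_y = 3870 × 415 = 1606050 N = 1606.05 kN.
From C = T: a = T/(0.85 f'_c b) = 1606050/(0.85 × 39.2 × 265) = 181.89 mm.
M_n = T(d − a/2) = 1606.05 kN × (690 − 90.945) mm = 962.11 kN·m.
φM_n = 0.90 × 962.11 = 865.90 kN·m.

φM_n ≈ 866 kN·m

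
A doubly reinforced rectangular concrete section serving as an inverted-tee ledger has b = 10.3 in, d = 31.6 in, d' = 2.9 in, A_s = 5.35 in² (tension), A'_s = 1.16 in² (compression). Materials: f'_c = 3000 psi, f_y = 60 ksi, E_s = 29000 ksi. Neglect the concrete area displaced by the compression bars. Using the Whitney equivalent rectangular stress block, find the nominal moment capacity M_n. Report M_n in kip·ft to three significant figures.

Assume both steels yield.
a = (A_s − A'_s) f_y/(0.85 f'_c b) = (5.35 − 1.16) × 60/(0.85 × 3 × 10.3) = 9.572 in.
c = a/β₁ = 9.572/0.85 = 11.261 in; ε'_s = 0.003(c − d')/c = 0.0022 ≥ ε_y = 0.0021, so the compression steel yields.
M_n = (A_s − A'_s) f_y (d − a/2) + A'_s f_y (d − d') = 251.4 × (31.6 − 4.786) + 69.6 × (31.6 − 2.9) = 6741.0 + 1997.5 = 8738.5 kip·in = 8738.5/12 = 728.21 kip·ft.

M_n ≈ 728 kip·ft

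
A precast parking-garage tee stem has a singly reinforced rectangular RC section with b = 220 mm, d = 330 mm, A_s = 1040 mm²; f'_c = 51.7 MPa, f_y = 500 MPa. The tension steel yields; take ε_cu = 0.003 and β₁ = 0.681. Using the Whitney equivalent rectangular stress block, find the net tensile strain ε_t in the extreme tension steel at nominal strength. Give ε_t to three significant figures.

ε_t ≈ 0.00953

a = A_s f_y/(0.85 f'_c b) = 53.79 mm.
β₁ = 0.681, so c = a/β₁ = 53.79/0.681 = 78.99 mm.
From the linear strain diagram with ε_cu = 0.003: ε_t = 0.003 (d − c)/c = 0.003 × (330 − 78.99)/78.99 = 0.00953.
Since ε_t ≥ 0.005, the section is tension-controlled.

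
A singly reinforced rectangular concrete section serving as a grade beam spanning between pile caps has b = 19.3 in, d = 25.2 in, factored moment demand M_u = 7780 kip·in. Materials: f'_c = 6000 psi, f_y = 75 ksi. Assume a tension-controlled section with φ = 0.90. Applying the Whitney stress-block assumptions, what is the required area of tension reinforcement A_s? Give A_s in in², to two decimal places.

A_s ≈ 4.94 in²

M_n = M_u/φ = 7780/0.90 = 8644.44 kip·in.
From M_n = 0.85 f'_c a b (d − a/2):
a = d − √(d² − 2M_n/(0.85 f'_c b)) = 25.2 − √(25.2² − 2 × 8644.44/(0.85 × 6 × 19.3)) = 3.767 in.
A_s = 0.85 f'_c a b / f_y = 0.85 × 6 × 3.767 × 19.3 / 75 = 4.944 in².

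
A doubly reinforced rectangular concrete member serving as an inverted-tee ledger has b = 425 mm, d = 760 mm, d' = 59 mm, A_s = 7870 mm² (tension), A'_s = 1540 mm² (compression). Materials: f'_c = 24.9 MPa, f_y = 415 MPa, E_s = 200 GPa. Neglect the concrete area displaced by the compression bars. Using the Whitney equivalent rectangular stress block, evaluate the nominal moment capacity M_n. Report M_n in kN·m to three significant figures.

Assume both tension and compression steel yield.
Net tension couple steel: A_s − A'_s = 6330 mm².
a = (A_s − A'_s) f_y / (0.85 f'_c b) = 2626950/(0.85 × 24.9 × 425) = 292.04 mm.
c = a/β₁ = 292.04/0.85 = 343.58 mm; ε'_s = 0.003(c − d')/c = 0.0025 ≥ f_y/E_s = 0.0021, so compression steel does yield.
M_n = (A_s − A'_s) f_y (d − a/2) + A'_s f_y (d − d') = [2626950 × (760 − 146.02) + 639100 × (760 − 59)] × 10⁻⁶ = 1612.89 + 448.01 = 2060.90 kN·m.

M_n ≈ 2060 kN·m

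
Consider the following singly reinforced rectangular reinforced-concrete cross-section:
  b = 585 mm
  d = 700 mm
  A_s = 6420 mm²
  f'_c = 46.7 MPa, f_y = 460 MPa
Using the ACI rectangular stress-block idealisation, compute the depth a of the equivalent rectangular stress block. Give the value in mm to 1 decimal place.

T = A_s f_y = 6420 × 460 = 2953200 N = 2953.2 kN.
Setting C = 0.85 f'_c a b equal to T: a = 2953200/(0.85 × 46.7 × 585) = 127.2 mm.

a ≈ 127.2 mm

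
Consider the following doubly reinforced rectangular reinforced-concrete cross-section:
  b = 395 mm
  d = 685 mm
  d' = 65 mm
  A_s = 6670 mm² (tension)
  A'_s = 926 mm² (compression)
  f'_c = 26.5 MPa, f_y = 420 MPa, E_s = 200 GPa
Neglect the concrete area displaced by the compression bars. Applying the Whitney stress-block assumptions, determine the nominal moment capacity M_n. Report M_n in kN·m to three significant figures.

Assume both tension and compression steel yield.
Net tension couple steel: A_s − A'_s = 5744 mm².
a = (A_s − A'_s) f_y / (0.85 f'_c b) = 2412480/(0.85 × 26.5 × 395) = 271.15 mm.
c = a/β₁ = 271.15/0.85 = 319.00 mm; ε'_s = 0.003(c − d')/c = 0.0024 ≥ f_y/E_s = 0.0021, so compression steel does yield.
M_n = (A_s − A'_s) f_y (d − a/2) + A'_s f_y (d − d') = [2412480 × (685 − 135.575) + 388920 × (685 − 65)] × 10⁻⁶ = 1325.48 + 241.13 = 1566.61 kN·m.

M_n ≈ 1570 kN·m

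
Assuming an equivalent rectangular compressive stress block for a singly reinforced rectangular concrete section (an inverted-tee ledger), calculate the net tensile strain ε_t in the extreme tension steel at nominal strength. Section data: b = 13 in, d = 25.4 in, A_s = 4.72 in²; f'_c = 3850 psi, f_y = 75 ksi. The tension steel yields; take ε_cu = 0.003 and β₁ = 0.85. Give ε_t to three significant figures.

a = A_s f_y/(0.85 f'_c b) = 8.321 in.
β₁ = 0.85, so c = a/β₁ = 8.321/0.85 = 9.789 in.
From the linear strain diagram with ε_cu = 0.003: ε_t = 0.003 (d − c)/c = 0.003 × (25.4 − 9.789)/9.789 = 0.00478.
ε_t is between 0.004 and 0.005 — transition zone.

ε_t ≈ 0.00478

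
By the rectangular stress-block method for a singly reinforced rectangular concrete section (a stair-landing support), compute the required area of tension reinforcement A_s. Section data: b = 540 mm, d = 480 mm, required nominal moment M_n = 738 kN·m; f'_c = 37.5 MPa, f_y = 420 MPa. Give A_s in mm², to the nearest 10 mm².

A_s ≈ 4080 mm²

With M_n = 0.85 f'_c a b (d − a/2), solve the quadratic for a:
a = d − √(d² − 2M_n/(0.85 f'_c b)) = 480 − √(480² − 2 × 738×10⁶/(0.85 × 37.5 × 540)) = 99.67 mm.
A_s = 0.85 f'_c a b / f_y = 0.85 × 37.5 × 99.67 × 540 / 420 = 4084.7 mm².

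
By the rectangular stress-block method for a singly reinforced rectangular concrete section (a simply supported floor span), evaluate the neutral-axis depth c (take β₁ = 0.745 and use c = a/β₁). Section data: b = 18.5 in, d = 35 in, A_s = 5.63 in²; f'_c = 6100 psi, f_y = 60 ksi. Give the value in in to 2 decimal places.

c ≈ 4.73 in

T = A_s f_y = 5.63 × 60 = 337.8 kips.
a = T/(0.85 f'_c b) = 337.8/(0.85 × 6.1 × 18.5) = 3.5216 in.
With β₁ = 0.745, c = a/β₁ = 3.5216/0.745 = 4.73 in.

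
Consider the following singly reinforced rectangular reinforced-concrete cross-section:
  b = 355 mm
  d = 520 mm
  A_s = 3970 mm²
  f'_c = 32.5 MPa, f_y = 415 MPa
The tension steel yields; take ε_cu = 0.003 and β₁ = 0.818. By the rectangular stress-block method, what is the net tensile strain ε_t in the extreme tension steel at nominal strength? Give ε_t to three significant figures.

ε_t ≈ 0.00460

a = A_s f_y/(0.85 f'_c b) = 168.00 mm.
β₁ = 0.818, so c = a/β₁ = 168.00/0.818 = 205.38 mm.
From the linear strain diagram with ε_cu = 0.003: ε_t = 0.003 (d − c)/c = 0.003 × (520 − 205.38)/205.38 = 0.00460.
ε_t is between 0.004 and 0.005 — transition zone.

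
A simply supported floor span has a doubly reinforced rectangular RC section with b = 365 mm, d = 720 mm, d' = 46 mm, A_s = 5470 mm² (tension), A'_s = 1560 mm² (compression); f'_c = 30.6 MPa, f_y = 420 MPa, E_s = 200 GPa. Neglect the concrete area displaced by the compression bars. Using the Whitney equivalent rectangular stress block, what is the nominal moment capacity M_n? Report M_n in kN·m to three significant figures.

M_n ≈ 1480 kN·m

Assume both tension and compression steel yield.
Net tension couple steel: A_s − A'_s = 3910 mm².
a = (A_s − A'_s) f_y / (0.85 f'_c b) = 1642200/(0.85 × 30.6 × 365) = 172.98 mm.
c = a/β₁ = 172.98/0.831 = 208.16 mm; ε'_s = 0.003(c − d')/c = 0.0023 ≥ f_y/E_s = 0.0021, so compression steel does yield.
M_n = (A_s − A'_s) f_y (d − a/2) + A'_s f_y (d − d') = [1642200 × (720 − 86.49) + 655200 × (720 − 46)] × 10⁻⁶ = 1040.35 + 441.60 = 1481.95 kN·m.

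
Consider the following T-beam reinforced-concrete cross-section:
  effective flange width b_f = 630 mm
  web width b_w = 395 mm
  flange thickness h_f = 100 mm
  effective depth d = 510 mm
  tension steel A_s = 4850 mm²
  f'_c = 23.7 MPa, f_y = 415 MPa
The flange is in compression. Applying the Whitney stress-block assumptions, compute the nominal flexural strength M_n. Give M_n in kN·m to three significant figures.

Tension: T = A_s f_y = 4850 × 415 = 2012750 N.
Try a within the flange: a = T/(0.85 f'_c b_f) = 2012750/(0.85 × 23.7 × 630) = 158.59 mm.
a = 158.59 > h_f = 100 mm: the block extends into the web. Split into flange-overhang and web parts.
C_f = 0.85 f'_c (b_f − b_w) h_f = 0.85 × 23.7 × (630 − 395) × 100 = 473408 N.
Remaining web compression depth: a_w = (T − C_f)/(0.85 f'_c b_w) = (2012750 − 473408)/(0.85 × 23.7 × 395) = 193.45 mm.
M_n = C_f(d − h_f/2) + (T − C_f)(d − a_w/2) = 473408 × (510 − 50) + 1539342 × (510 − 96.725) = 217.77 + 636.17 = 853.94 × 10⁶ N·mm.
M_n = 853.94 kN·m.

M_n ≈ 854 kN·m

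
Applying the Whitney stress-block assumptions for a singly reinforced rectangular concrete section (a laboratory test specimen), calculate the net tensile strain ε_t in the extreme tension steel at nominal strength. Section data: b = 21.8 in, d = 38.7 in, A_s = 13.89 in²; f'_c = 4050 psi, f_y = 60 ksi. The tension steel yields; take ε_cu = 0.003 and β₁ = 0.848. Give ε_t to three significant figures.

ε_t ≈ 0.00587

a = A_s f_y/(0.85 f'_c b) = 11.105 in.
β₁ = 0.848, so c = a/β₁ = 11.105/0.848 = 13.096 in.
From the linear strain diagram with ε_cu = 0.003: ε_t = 0.003 (d − c)/c = 0.003 × (38.7 − 13.096)/13.096 = 0.00587.
Since ε_t ≥ 0.005, the section is tension-controlled.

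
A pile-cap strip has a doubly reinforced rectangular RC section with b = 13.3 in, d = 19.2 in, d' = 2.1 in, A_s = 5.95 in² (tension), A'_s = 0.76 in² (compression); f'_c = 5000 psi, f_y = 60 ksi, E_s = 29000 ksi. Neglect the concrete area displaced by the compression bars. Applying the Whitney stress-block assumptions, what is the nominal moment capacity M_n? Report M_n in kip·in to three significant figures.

M_n ≈ 5900 kip·in

Assume both steels yield.
a = (A_s − A'_s) f_y/(0.85 f'_c b) = (5.95 − 0.76) × 60/(0.85 × 5 × 13.3) = 5.509 in.
c = a/β₁ = 5.509/0.8 = 6.886 in; ε'_s = 0.003(c − d')/c = 0.0021 ≥ ε_y = 0.0021, so the compression steel yields.
M_n = (A_s − A'_s) f_y (d − a/2) + A'_s f_y (d − d') = 311.4 × (19.2 − 2.7545) + 45.6 × (19.2 − 2.1) = 5121.1 + 779.8 = 5900.9 kip·in.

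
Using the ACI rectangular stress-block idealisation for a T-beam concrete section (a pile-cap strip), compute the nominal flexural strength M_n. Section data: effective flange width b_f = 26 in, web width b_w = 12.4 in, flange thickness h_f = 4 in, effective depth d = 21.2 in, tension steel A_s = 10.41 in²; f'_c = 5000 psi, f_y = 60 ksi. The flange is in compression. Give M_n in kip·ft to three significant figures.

Tension: T = A_s f_y = 10.41 × 60 = 624.6 kips.
Try a within the flange: a = T/(0.85 f'_c b_f) = 624.6/(0.85 × 5 × 26) = 5.652 in.
a = 5.652 > h_f = 4 in: the block extends into the web. Split into flange-overhang and web parts.
C_f = 0.85 f'_c (b_f − b_w) h_f = 0.85 × 5 × (26 − 12.4) × 4 = 231.2 kips.
Remaining web compression depth: a_w = (T − C_f)/(0.85 f'_c b_w) = (624.6 − 231.2)/(0.85 × 5 × 12.4) = 7.465 in.
M_n = C_f(d − h_f/2) + (T − C_f)(d − a_w/2) = 231.2 × (21.2 − 2) + 393.4 × (21.2 − 3.7325) = 4439.0 + 6871.7 = 11310.7 kip·in.
M_n = 11310.7/12 = 942.56 kip·ft.

M_n ≈ 943 kip·ft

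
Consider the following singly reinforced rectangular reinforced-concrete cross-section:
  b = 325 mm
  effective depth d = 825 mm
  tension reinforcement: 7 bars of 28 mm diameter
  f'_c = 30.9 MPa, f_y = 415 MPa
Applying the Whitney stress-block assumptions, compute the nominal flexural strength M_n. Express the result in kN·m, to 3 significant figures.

A_s = 7 × 616 = 4312 mm².
T = A_s f_y = 4312 × 415 = 1789480 N = 1789.48 kN.
From C = T: a = T/(0.85 f'_c b) = 1789480/(0.85 × 30.9 × 325) = 209.64 mm.
M_n = T(d − a/2) = 1789.48 kN × (825 − 104.82) mm = 1288.75 kN·m.

M_n ≈ 1290 kN·m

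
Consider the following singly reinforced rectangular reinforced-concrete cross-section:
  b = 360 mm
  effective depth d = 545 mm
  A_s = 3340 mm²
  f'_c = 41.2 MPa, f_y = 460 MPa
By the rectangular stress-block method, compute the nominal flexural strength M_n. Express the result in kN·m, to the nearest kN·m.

M_n ≈ 744 kN·m

T = A_s f_y = 3340 × 460 = 1536400 N = 1536.4 kN.
From C = T: a = T/(0.85 f'_c b) = 1536400/(0.85 × 41.2 × 360) = 121.87 mm.
M_n = T(d − a/2) = 1536.4 kN × (545 − 60.935) mm = 743.72 kN·m.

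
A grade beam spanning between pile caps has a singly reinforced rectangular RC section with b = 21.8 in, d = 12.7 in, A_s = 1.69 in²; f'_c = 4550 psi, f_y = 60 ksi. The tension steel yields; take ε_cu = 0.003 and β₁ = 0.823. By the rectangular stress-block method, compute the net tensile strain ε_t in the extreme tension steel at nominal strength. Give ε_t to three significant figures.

a = A_s f_y/(0.85 f'_c b) = 1.203 in.
β₁ = 0.823, so c = a/β₁ = 1.203/0.823 = 1.462 in.
From the linear strain diagram with ε_cu = 0.003: ε_t = 0.003 (d − c)/c = 0.003 × (12.7 − 1.462)/1.462 = 0.0231.
Since ε_t ≥ 0.005, the section is tension-controlled.

ε_t ≈ 0.0231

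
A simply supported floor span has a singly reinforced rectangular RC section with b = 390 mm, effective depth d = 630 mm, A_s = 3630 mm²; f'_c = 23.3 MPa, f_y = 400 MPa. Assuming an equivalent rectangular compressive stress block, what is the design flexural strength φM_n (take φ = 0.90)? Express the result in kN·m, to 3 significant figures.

φM_n ≈ 700 kN·m

T = A_s f_y = 3630 × 400 = 1452000 N = 1452 kN.
From C = T: a = T/(0.85 f'_c b) = 1452000/(0.85 × 23.3 × 390) = 187.99 mm.
M_n = T(d − a/2) = 1452 kN × (630 − 93.995) mm = 778.28 kN·m.
φM_n = 0.90 × 778.28 = 700.45 kN·m.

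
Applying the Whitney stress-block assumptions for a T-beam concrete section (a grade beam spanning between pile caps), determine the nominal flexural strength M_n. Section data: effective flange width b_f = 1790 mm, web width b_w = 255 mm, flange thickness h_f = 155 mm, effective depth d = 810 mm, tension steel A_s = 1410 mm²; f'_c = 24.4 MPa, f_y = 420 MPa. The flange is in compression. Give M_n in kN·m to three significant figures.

M_n ≈ 475 kN·m

Tension: T = A_s f_y = 1410 × 420 = 592200 N.
Try a within the flange: a = T/(0.85 f'_c b_f) = 592200/(0.85 × 24.4 × 1790) = 15.95 mm.
Since a = 15.95 ≤ h_f = 155 mm, the stress block lies entirely in the flange; analyse as a rectangular beam of width b_f.
M_n = T(d − a/2) = 592200 × (810 − 7.975) = 474.96 × 10⁶ N·mm.
M_n = 474.96 kN·m.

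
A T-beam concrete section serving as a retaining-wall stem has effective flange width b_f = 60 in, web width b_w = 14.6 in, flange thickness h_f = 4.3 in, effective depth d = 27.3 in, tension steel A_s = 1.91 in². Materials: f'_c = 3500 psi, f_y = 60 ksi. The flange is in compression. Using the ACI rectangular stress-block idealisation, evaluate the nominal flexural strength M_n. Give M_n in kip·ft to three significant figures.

M_n ≈ 258 kip·ft

Tension: T = A_s f_y = 1.91 × 60 = 114.6 kips.
Try a within the flange: a = T/(0.85 f'_c b_f) = 114.6/(0.85 × 3.5 × 60) = 0.642 in.
Since a = 0.642 ≤ h_f = 4.3 in, the stress block lies entirely in the flange; analyse as a rectangular beam of width b_f.
M_n = T(d − a/2) = 114.6 × (27.3 − 0.321) = 3091.8 kip·in.
M_n = 3091.8/12 = 257.65 kip·ft.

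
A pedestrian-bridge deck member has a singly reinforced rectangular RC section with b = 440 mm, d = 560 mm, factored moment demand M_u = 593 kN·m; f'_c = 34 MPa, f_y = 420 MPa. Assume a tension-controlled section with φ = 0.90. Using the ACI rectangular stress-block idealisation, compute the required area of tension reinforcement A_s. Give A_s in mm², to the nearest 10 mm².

M_n = M_u/φ = 593/0.90 = 658.889 kN·m.
With M_n = 0.85 f'_c a b (d − a/2), solve the quadratic for a:
a = d − √(d² − 2M_n/(0.85 f'_c b)) = 560 − √(560² − 2 × 658.889×10⁶/(0.85 × 34 × 440)) = 101.78 mm.
A_s = 0.85 f'_c a b / f_y = 0.85 × 34 × 101.78 × 440 / 420 = 3081.5 mm².

A_s ≈ 3080 mm²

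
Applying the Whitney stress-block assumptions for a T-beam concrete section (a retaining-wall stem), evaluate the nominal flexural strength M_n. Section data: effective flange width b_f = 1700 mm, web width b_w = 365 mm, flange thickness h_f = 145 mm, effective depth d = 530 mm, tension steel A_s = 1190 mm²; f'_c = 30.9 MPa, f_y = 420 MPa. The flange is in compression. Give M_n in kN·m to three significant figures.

Tension: T = A_s f_y = 1190 × 420 = 499800 N.
Try a within the flange: a = T/(0.85 f'_c b_f) = 499800/(0.85 × 30.9 × 1700) = 11.19 mm.
Since a = 11.19 ≤ h_f = 145 mm, the stress block lies entirely in the flange; analyse as a rectangular beam of width b_f.
M_n = T(d − a/2) = 499800 × (530 − 5.595) = 262.10 × 10⁶ N·mm.
M_n = 262.10 kN·m.

M_n ≈ 262 kN·m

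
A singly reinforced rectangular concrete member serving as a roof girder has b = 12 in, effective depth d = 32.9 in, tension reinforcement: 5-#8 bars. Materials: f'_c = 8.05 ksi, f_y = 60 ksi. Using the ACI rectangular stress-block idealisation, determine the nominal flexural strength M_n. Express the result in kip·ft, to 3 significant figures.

M_n ≈ 621 kip·ft

A_s = 5 × 0.79 = 3.95 in².
T = A_s f_y = 3.95 × 60 = 237 kips.
a = T/(0.85 f'_c b) = 237/(0.85 × 8.05 × 12) = 2.886 in.
M_n = T(d − a/2) = 237 × (32.9 − 1.443) = 7455.3 kip·in = 7455.3/12 = 621.28 kip·ft.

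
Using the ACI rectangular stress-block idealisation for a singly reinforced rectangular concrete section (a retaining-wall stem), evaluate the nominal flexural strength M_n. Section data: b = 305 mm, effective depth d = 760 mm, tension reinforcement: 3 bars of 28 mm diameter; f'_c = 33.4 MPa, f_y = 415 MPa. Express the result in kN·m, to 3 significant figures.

M_n ≈ 549 kN·m

A_s = 3 × 616 = 1848 mm².
T = A_s f_y = 1848 × 415 = 766920 N = 766.92 kN.
From C = T: a = T/(0.85 f'_c b) = 766920/(0.85 × 33.4 × 305) = 88.57 mm.
M_n = T(d − a/2) = 766.92 kN × (760 − 44.285) mm = 548.90 kN·m.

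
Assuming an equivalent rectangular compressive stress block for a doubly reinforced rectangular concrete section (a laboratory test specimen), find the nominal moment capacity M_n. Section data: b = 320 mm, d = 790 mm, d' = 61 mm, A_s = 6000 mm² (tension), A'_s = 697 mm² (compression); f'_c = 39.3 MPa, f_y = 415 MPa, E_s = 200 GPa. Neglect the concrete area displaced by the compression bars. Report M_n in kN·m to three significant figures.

Assume both tension and compression steel yield.
Net tension couple steel: A_s − A'_s = 5303 mm².
a = (A_s − A'_s) f_y / (0.85 f'_c b) = 2200745/(0.85 × 39.3 × 320) = 205.88 mm.
c = a/β₁ = 205.88/0.769 = 267.72 mm; ε'_s = 0.003(c − d')/c = 0.0023 ≥ f_y/E_s = 0.0021, so compression steel does yield.
M_n = (A_s − A'_s) f_y (d − a/2) + A'_s f_y (d − d') = [2200745 × (790 − 102.94) + 289255 × (790 − 61)] × 10⁻⁶ = 1512.04 + 210.87 = 1722.91 kN·m.

M_n ≈ 1720 kN·m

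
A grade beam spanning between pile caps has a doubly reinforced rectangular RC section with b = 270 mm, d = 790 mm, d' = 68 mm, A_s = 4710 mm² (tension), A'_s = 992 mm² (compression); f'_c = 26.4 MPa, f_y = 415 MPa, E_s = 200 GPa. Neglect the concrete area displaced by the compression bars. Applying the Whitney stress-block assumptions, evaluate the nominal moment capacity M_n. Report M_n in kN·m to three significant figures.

Assume both tension and compression steel yield.
Net tension couple steel: A_s − A'_s = 3718 mm².
a = (A_s − A'_s) f_y / (0.85 f'_c b) = 1542970/(0.85 × 26.4 × 270) = 254.67 mm.
c = a/β₁ = 254.67/0.85 = 299.61 mm; ε'_s = 0.003(c − d')/c = 0.0023 ≥ f_y/E_s = 0.0021, so compression steel does yield.
M_n = (A_s − A'_s) f_y (d − a/2) + A'_s f_y (d − d') = [1542970 × (790 − 127.335) + 411680 × (790 − 68)] × 10⁻⁶ = 1022.47 + 297.23 = 1319.70 kN·m.

M_n ≈ 1320 kN·m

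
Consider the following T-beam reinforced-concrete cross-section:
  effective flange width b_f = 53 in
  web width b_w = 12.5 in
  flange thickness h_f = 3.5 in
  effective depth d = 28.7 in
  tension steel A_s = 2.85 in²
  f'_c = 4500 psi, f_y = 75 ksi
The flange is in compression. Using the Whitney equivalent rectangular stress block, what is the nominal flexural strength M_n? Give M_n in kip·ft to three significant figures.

M_n ≈ 502 kip·ft

Tension: T = A_s f_y = 2.85 × 75 = 213.75 kips.
Try a within the flange: a = T/(0.85 f'_c b_f) = 213.75/(0.85 × 4.5 × 53) = 1.054 in.
Since a = 1.054 ≤ h_f = 3.5 in, the stress block lies entirely in the flange; analyse as a rectangular beam of width b_f.
M_n = T(d − a/2) = 213.75 × (28.7 − 0.527) = 6022.0 kip·in.
M_n = 6022.0/12 = 501.83 kip·ft.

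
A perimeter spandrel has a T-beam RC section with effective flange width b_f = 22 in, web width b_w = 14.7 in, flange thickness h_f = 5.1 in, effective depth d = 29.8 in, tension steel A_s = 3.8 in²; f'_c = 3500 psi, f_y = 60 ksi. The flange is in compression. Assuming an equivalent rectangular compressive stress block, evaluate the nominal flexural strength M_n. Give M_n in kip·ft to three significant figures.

Tension: T = A_s f_y = 3.8 × 60 = 228 kips.
Try a within the flange: a = T/(0.85 f'_c b_f) = 228/(0.85 × 3.5 × 22) = 3.484 in.
Since a = 3.484 ≤ h_f = 5.1 in, the stress block lies entirely in the flange; analyse as a rectangular beam of width b_f.
M_n = T(d − a/2) = 228 × (29.8 − 1.742) = 6397.2 kip·in.
M_n = 6397.2/12 = 533.10 kip·ft.

M_n ≈ 533 kip·ft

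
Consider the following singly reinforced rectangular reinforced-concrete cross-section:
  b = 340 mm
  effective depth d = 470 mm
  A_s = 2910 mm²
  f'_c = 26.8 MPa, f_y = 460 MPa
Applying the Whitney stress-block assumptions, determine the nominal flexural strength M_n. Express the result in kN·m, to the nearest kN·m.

M_n ≈ 513 kN·m

T = A_s f_y = 2910 × 460 = 1338600 N = 1338.6 kN.
From C = T: a = T/(0.85 f'_c b) = 1338600/(0.85 × 26.8 × 340) = 172.83 mm.
M_n = T(d − a/2) = 1338.6 kN × (470 − 86.415) mm = 513.47 kN·m.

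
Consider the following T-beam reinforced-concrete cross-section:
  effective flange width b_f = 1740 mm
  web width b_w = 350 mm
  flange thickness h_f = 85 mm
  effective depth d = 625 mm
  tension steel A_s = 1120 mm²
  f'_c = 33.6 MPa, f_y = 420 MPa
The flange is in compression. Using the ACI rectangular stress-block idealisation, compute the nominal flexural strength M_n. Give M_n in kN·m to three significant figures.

Tension: T = A_s f_y = 1120 × 420 = 470400 N.
Try a within the flange: a = T/(0.85 f'_c b_f) = 470400/(0.85 × 33.6 × 1740) = 9.47 mm.
Since a = 9.47 ≤ h_f = 85 mm, the stress block lies entirely in the flange; analyse as a rectangular beam of width b_f.
M_n = T(d − a/2) = 470400 × (625 − 4.735) = 291.77 × 10⁶ N·mm.
M_n = 291.77 kN·m.

M_n ≈ 292 kN·m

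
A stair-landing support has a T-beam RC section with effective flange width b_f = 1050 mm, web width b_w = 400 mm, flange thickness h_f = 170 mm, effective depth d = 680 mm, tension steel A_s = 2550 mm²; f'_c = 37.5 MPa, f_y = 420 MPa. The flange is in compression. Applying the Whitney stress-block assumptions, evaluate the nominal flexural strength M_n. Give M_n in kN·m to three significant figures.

M_n ≈ 711 kN·m

Tension: T = A_s f_y = 2550 × 420 = 1071000 N.
Try a within the flange: a = T/(0.85 f'_c b_f) = 1071000/(0.85 × 37.5 × 1050) = 32.00 mm.
Since a = 32.00 ≤ h_f = 170 mm, the stress block lies entirely in the flange; analyse as a rectangular beam of width b_f.
M_n = T(d − a/2) = 1071000 × (680 − 16) = 711.14 × 10⁶ N·mm.
M_n = 711.14 kN·m.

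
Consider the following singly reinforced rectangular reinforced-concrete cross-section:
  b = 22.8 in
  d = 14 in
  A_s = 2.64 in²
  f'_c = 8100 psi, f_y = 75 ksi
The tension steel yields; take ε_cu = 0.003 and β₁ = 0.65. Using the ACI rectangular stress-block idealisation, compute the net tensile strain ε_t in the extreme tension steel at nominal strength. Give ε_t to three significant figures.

ε_t ≈ 0.0186

a = A_s f_y/(0.85 f'_c b) = 1.261 in.
β₁ = 0.65, so c = a/β₁ = 1.261/0.65 = 1.940 in.
From the linear strain diagram with ε_cu = 0.003: ε_t = 0.003 (d − c)/c = 0.003 × (14 − 1.940)/1.940 = 0.0186.
Since ε_t ≥ 0.005, the section is tension-controlled.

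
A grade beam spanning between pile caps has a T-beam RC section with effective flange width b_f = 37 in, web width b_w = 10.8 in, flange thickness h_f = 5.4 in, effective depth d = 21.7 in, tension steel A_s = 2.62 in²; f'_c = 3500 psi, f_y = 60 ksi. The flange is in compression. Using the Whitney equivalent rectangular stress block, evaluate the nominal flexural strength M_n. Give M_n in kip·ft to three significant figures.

Tension: T = A_s f_y = 2.62 × 60 = 157.2 kips.
Try a within the flange: a = T/(0.85 f'_c b_f) = 157.2/(0.85 × 3.5 × 37) = 1.428 in.
Since a = 1.428 ≤ h_f = 5.4 in, the stress block lies entirely in the flange; analyse as a rectangular beam of width b_f.
M_n = T(d − a/2) = 157.2 × (21.7 − 0.714) = 3299.0 kip·in.
M_n = 3299.0/12 = 274.92 kip·ft.

M_n ≈ 275 kip·ft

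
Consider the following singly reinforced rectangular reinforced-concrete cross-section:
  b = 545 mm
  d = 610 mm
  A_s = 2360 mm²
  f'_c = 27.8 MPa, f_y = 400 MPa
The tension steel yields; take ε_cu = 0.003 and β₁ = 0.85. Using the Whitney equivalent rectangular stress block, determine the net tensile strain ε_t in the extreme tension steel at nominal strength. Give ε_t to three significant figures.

ε_t ≈ 0.0182

a = A_s f_y/(0.85 f'_c b) = 73.30 mm.
β₁ = 0.85, so c = a/β₁ = 73.30/0.85 = 86.24 mm.
From the linear strain diagram with ε_cu = 0.003: ε_t = 0.003 (d − c)/c = 0.003 × (610 − 86.24)/86.24 = 0.0182.
Since ε_t ≥ 0.005, the section is tension-controlled.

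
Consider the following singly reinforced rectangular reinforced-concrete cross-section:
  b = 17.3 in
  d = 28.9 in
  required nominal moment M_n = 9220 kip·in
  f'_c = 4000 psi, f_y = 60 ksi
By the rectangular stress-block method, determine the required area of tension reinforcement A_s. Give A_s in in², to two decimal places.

A_s ≈ 5.94 in²

From M_n = 0.85 f'_c a b (d − a/2):
a = d − √(d² − 2M_n/(0.85 f'_c b)) = 28.9 − √(28.9² − 2 × 9220/(0.85 × 4 × 17.3)) = 6.059 in.
A_s = 0.85 f'_c a b / f_y = 0.85 × 4 × 6.059 × 17.3 / 60 = 5.940 in².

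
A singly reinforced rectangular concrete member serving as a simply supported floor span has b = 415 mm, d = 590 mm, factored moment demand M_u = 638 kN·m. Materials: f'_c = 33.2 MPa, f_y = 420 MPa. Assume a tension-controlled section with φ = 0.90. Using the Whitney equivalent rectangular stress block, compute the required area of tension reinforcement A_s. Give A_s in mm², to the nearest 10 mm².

M_n = M_u/φ = 638/0.90 = 708.889 kN·m.
With M_n = 0.85 f'_c a b (d − a/2), solve the quadratic for a:
a = d − √(d² − 2M_n/(0.85 f'_c b)) = 590 − √(590² − 2 × 708.889×10⁶/(0.85 × 33.2 × 415)) = 113.51 mm.
A_s = 0.85 f'_c a b / f_y = 0.85 × 33.2 × 113.51 × 415 / 420 = 3165.1 mm².

A_s ≈ 3170 mm²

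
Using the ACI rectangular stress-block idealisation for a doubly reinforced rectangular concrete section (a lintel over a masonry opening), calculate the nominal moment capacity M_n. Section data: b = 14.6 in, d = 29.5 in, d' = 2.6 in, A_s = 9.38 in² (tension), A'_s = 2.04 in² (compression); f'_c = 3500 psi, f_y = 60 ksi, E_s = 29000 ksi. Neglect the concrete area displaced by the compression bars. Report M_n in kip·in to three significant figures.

Assume both steels yield.
a = (A_s − A'_s) f_y/(0.85 f'_c b) = (9.38 − 2.04) × 60/(0.85 × 3.5 × 14.6) = 10.139 in.
c = a/β₁ = 10.139/0.85 = 11.928 in; ε'_s = 0.003(c − d')/c = 0.0023 ≥ ε_y = 0.0021, so the compression steel yields.
M_n = (A_s − A'_s) f_y (d − a/2) + A'_s f_y (d − d') = 440.4 × (29.5 − 5.0695) + 122.4 × (29.5 − 2.6) = 10759.2 + 3292.6 = 14051.8 kip·in.

M_n ≈ 14100 kip·in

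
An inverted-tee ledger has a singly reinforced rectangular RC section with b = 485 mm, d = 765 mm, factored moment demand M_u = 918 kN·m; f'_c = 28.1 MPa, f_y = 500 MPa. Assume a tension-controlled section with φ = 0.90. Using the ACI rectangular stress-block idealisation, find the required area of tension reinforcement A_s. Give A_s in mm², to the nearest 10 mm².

A_s ≈ 2900 mm²

M_n = M_u/φ = 918/0.90 = 1020 kN·m.
With M_n = 0.85 f'_c a b (d − a/2), solve the quadratic for a:
a = d − √(d² − 2M_n/(0.85 f'_c b)) = 765 − √(765² − 2 × 1020×10⁶/(0.85 × 28.1 × 485)) = 125.37 mm.
A_s = 0.85 f'_c a b / f_y = 0.85 × 28.1 × 125.37 × 485 / 500 = 2904.6 mm².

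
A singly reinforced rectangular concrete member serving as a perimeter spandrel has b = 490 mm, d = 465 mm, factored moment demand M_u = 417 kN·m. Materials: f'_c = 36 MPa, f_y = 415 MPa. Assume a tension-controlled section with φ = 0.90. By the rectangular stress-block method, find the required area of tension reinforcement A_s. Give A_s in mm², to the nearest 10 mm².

M_n = M_u/φ = 417/0.90 = 463.333 kN·m.
With M_n = 0.85 f'_c a b (d − a/2), solve the quadratic for a:
a = d − √(d² − 2M_n/(0.85 f'_c b)) = 465 − √(465² − 2 × 463.333×10⁶/(0.85 × 36 × 490)) = 72.03 mm.
A_s = 0.85 f'_c a b / f_y = 0.85 × 36 × 72.03 × 490 / 415 = 2602.5 mm².

A_s ≈ 2600 mm²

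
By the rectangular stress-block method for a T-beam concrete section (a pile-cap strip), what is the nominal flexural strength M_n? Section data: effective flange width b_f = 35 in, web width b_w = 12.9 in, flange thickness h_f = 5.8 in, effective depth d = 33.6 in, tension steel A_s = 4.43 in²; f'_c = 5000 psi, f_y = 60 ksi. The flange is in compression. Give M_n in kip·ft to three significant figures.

M_n ≈ 724 kip·ft

Tension: T = A_s f_y = 4.43 × 60 = 265.8 kips.
Try a within the flange: a = T/(0.85 f'_c b_f) = 265.8/(0.85 × 5 × 35) = 1.787 in.
Since a = 1.787 ≤ h_f = 5.8 in, the stress block lies entirely in the flange; analyse as a rectangular beam of width b_f.
M_n = T(d − a/2) = 265.8 × (33.6 − 0.8935) = 8693.4 kip·in.
M_n = 8693.4/12 = 724.45 kip·ft.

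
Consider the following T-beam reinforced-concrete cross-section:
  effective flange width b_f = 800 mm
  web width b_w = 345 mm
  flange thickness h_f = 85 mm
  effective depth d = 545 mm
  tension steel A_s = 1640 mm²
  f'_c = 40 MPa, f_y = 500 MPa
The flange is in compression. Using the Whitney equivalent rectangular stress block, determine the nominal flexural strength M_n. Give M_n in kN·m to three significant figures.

Tension: T = A_s f_y = 1640 × 500 = 820000 N.
Try a within the flange: a = T/(0.85 f'_c b_f) = 820000/(0.85 × 40 × 800) = 30.15 mm.
Since a = 30.15 ≤ h_f = 85 mm, the stress block lies entirely in the flange; analyse as a rectangular beam of width b_f.
M_n = T(d − a/2) = 820000 × (545 − 15.075) = 434.54 × 10⁶ N·mm.
M_n = 434.54 kN·m.

M_n ≈ 435 kN·m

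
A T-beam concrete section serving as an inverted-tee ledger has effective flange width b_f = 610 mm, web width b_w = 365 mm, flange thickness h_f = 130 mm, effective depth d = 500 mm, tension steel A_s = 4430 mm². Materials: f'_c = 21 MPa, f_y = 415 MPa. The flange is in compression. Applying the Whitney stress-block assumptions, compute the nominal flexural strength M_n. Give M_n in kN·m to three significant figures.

Tension: T = A_s f_y = 4430 × 415 = 1838450 N.
Try a within the flange: a = T/(0.85 f'_c b_f) = 1838450/(0.85 × 21 × 610) = 168.84 mm.
a = 168.84 > h_f = 130 mm: the block extends into the web. Split into flange-overhang and web parts.
C_f = 0.85 f'_c (b_f − b_w) h_f = 0.85 × 21 × (610 − 365) × 130 = 568523 N.
Remaining web compression depth: a_w = (T − C_f)/(0.85 f'_c b_w) = (1838450 − 568523)/(0.85 × 21 × 365) = 194.92 mm.
M_n = C_f(d − h_f/2) + (T − C_f)(d − a_w/2) = 568523 × (500 − 65) + 1269927 × (500 − 97.46) = 247.31 + 511.20 = 758.51 × 10⁶ N·mm.
M_n = 758.51 kN·m.

M_n ≈ 759 kN·m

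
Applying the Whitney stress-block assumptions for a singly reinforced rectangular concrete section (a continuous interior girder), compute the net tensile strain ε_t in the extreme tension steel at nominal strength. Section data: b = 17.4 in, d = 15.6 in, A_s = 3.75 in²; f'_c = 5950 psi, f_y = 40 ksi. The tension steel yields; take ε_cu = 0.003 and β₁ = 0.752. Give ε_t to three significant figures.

a = A_s f_y/(0.85 f'_c b) = 1.705 in.
β₁ = 0.752, so c = a/β₁ = 1.705/0.752 = 2.267 in.
From the linear strain diagram with ε_cu = 0.003: ε_t = 0.003 (d − c)/c = 0.003 × (15.6 − 2.267)/2.267 = 0.0176.
Since ε_t ≥ 0.005, the section is tension-controlled.

ε_t ≈ 0.0176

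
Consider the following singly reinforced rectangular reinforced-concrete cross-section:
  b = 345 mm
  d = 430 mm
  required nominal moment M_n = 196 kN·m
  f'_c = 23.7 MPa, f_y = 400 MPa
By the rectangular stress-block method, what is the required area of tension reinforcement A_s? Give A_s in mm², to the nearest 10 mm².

With M_n = 0.85 f'_c a b (d − a/2), solve the quadratic for a:
a = d − √(d² − 2M_n/(0.85 f'_c b)) = 430 − √(430² − 2 × 196×10⁶/(0.85 × 23.7 × 345)) = 71.53 mm.
A_s = 0.85 f'_c a b / f_y = 0.85 × 23.7 × 71.53 × 345 / 400 = 1242.8 mm².

A_s ≈ 1240 mm²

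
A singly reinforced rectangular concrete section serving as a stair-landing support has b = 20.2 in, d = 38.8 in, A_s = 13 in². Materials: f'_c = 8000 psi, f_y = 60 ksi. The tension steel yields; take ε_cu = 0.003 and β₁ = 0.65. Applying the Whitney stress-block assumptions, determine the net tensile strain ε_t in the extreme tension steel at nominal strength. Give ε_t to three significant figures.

a = A_s f_y/(0.85 f'_c b) = 5.679 in.
β₁ = 0.65, so c = a/β₁ = 5.679/0.65 = 8.737 in.
From the linear strain diagram with ε_cu = 0.003: ε_t = 0.003 (d − c)/c = 0.003 × (38.8 − 8.737)/8.737 = 0.0103.
Since ε_t ≥ 0.005, the section is tension-controlled.

ε_t ≈ 0.0103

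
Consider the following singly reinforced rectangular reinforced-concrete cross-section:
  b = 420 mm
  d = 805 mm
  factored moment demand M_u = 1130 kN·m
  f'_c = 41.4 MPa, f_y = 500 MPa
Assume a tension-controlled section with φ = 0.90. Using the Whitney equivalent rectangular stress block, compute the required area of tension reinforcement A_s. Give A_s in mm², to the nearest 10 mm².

A_s ≈ 3360 mm²

M_n = M_u/φ = 1130/0.90 = 1255.56 kN·m.
With M_n = 0.85 f'_c a b (d − a/2), solve the quadratic for a:
a = d − √(d² − 2M_n/(0.85 f'_c b)) = 805 − √(805² − 2 × 1255.56×10⁶/(0.85 × 41.4 × 420)) = 113.54 mm.
A_s = 0.85 f'_c a b / f_y = 0.85 × 41.4 × 113.54 × 420 / 500 = 3356.2 mm².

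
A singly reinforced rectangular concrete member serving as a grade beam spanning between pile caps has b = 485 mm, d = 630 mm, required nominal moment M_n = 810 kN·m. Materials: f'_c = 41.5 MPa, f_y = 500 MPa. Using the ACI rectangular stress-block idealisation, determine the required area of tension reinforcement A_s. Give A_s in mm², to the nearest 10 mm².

A_s ≈ 2750 mm²

With M_n = 0.85 f'_c a b (d − a/2), solve the quadratic for a:
a = d − √(d² − 2M_n/(0.85 f'_c b)) = 630 − √(630² − 2 × 810×10⁶/(0.85 × 41.5 × 485)) = 80.26 mm.
A_s = 0.85 f'_c a b / f_y = 0.85 × 41.5 × 80.26 × 485 / 500 = 2746.2 mm².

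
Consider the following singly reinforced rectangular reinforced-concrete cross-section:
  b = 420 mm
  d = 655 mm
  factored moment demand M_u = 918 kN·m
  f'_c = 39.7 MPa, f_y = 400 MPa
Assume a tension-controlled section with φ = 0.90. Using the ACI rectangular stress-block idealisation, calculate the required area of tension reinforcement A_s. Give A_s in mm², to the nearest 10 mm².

A_s ≈ 4290 mm²

M_n = M_u/φ = 918/0.90 = 1020 kN·m.
With M_n = 0.85 f'_c a b (d − a/2), solve the quadratic for a:
a = d − √(d² − 2M_n/(0.85 f'_c b)) = 655 − √(655² − 2 × 1020×10⁶/(0.85 × 39.7 × 420)) = 121.06 mm.
A_s = 0.85 f'_c a b / f_y = 0.85 × 39.7 × 121.06 × 420 / 400 = 4289.4 mm².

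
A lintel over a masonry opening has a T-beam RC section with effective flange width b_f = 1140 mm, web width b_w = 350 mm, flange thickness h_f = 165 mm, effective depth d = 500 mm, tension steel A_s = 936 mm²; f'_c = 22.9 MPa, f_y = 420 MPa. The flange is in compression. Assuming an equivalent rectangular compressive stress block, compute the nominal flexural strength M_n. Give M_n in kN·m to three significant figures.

M_n ≈ 193 kN·m

Tension: T = A_s f_y = 936 × 420 = 393120 N.
Try a within the flange: a = T/(0.85 f'_c b_f) = 393120/(0.85 × 22.9 × 1140) = 17.72 mm.
Since a = 17.72 ≤ h_f = 165 mm, the stress block lies entirely in the flange; analyse as a rectangular beam of width b_f.
M_n = T(d − a/2) = 393120 × (500 − 8.86) = 193.08 × 10⁶ N·mm.
M_n = 193.08 kN·m.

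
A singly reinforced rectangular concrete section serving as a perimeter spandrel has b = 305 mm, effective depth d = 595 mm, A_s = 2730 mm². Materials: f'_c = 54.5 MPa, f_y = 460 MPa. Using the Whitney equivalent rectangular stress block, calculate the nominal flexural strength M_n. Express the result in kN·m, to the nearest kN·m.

T = A_s f_y = 2730 × 460 = 1255800 N = 1255.8 kN.
From C = T: a = T/(0.85 f'_c b) = 1255800/(0.85 × 54.5 × 305) = 88.88 mm.
M_n = T(d − a/2) = 1255.8 kN × (595 − 44.44) mm = 691.39 kN·m.

M_n ≈ 691 kN·m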